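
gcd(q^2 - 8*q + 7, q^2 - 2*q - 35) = q - 7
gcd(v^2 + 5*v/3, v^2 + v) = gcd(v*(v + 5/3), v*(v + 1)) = v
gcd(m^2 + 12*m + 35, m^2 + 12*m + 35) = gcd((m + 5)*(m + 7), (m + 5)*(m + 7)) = m^2 + 12*m + 35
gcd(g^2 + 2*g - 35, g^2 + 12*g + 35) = g + 7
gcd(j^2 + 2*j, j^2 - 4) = j + 2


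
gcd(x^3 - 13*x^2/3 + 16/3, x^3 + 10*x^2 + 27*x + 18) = x + 1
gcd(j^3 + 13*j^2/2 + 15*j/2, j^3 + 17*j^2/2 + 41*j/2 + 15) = j^2 + 13*j/2 + 15/2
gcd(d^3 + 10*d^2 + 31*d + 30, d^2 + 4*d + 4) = d + 2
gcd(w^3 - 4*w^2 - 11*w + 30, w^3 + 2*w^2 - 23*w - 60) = w^2 - 2*w - 15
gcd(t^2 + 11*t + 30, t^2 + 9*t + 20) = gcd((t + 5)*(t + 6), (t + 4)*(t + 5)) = t + 5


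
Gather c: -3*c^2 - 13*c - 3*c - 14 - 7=-3*c^2 - 16*c - 21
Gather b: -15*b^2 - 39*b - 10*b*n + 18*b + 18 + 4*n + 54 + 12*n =-15*b^2 + b*(-10*n - 21) + 16*n + 72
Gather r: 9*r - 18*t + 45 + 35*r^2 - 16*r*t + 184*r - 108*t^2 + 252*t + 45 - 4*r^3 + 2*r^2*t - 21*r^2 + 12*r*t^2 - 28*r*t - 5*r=-4*r^3 + r^2*(2*t + 14) + r*(12*t^2 - 44*t + 188) - 108*t^2 + 234*t + 90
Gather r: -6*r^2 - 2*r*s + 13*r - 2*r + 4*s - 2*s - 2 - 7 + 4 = -6*r^2 + r*(11 - 2*s) + 2*s - 5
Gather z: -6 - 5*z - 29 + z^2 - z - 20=z^2 - 6*z - 55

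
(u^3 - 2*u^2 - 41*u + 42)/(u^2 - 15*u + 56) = (u^2 + 5*u - 6)/(u - 8)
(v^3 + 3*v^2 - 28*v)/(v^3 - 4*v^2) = (v + 7)/v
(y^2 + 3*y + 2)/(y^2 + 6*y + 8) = (y + 1)/(y + 4)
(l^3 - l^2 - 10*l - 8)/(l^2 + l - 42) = (l^3 - l^2 - 10*l - 8)/(l^2 + l - 42)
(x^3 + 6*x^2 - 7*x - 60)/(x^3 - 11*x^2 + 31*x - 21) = (x^2 + 9*x + 20)/(x^2 - 8*x + 7)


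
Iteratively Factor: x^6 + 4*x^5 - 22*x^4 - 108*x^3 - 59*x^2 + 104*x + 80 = (x + 1)*(x^5 + 3*x^4 - 25*x^3 - 83*x^2 + 24*x + 80) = (x + 1)*(x + 4)*(x^4 - x^3 - 21*x^2 + x + 20) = (x - 5)*(x + 1)*(x + 4)*(x^3 + 4*x^2 - x - 4) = (x - 5)*(x + 1)^2*(x + 4)*(x^2 + 3*x - 4) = (x - 5)*(x - 1)*(x + 1)^2*(x + 4)*(x + 4)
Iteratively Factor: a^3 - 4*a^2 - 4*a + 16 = (a - 4)*(a^2 - 4) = (a - 4)*(a - 2)*(a + 2)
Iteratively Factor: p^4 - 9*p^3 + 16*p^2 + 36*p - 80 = (p - 5)*(p^3 - 4*p^2 - 4*p + 16) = (p - 5)*(p + 2)*(p^2 - 6*p + 8) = (p - 5)*(p - 4)*(p + 2)*(p - 2)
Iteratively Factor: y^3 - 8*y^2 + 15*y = (y - 5)*(y^2 - 3*y) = y*(y - 5)*(y - 3)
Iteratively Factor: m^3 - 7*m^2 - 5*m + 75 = (m - 5)*(m^2 - 2*m - 15) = (m - 5)^2*(m + 3)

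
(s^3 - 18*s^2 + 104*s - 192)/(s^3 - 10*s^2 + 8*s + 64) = (s - 6)/(s + 2)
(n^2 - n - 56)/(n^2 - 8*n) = (n + 7)/n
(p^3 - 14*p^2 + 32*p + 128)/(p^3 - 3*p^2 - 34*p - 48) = (p - 8)/(p + 3)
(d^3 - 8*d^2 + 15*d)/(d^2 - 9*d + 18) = d*(d - 5)/(d - 6)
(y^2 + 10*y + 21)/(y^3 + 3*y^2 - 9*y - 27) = (y + 7)/(y^2 - 9)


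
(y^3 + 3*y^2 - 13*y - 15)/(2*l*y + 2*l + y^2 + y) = (y^2 + 2*y - 15)/(2*l + y)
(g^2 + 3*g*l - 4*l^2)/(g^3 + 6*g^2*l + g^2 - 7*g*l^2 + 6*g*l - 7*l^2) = (g + 4*l)/(g^2 + 7*g*l + g + 7*l)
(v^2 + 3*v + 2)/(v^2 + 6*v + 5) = (v + 2)/(v + 5)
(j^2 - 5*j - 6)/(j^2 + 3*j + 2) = (j - 6)/(j + 2)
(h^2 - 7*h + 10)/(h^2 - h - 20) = (h - 2)/(h + 4)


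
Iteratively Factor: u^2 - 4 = (u + 2)*(u - 2)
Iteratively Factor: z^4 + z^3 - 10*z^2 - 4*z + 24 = (z + 3)*(z^3 - 2*z^2 - 4*z + 8) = (z + 2)*(z + 3)*(z^2 - 4*z + 4) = (z - 2)*(z + 2)*(z + 3)*(z - 2)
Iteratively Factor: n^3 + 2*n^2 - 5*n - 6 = (n - 2)*(n^2 + 4*n + 3) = (n - 2)*(n + 1)*(n + 3)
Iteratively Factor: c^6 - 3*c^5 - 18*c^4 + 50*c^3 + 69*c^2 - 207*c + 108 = (c - 1)*(c^5 - 2*c^4 - 20*c^3 + 30*c^2 + 99*c - 108) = (c - 4)*(c - 1)*(c^4 + 2*c^3 - 12*c^2 - 18*c + 27) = (c - 4)*(c - 1)*(c + 3)*(c^3 - c^2 - 9*c + 9) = (c - 4)*(c - 1)^2*(c + 3)*(c^2 - 9) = (c - 4)*(c - 3)*(c - 1)^2*(c + 3)*(c + 3)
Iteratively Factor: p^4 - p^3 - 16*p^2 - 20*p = (p + 2)*(p^3 - 3*p^2 - 10*p) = (p - 5)*(p + 2)*(p^2 + 2*p) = p*(p - 5)*(p + 2)*(p + 2)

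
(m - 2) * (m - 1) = m^2 - 3*m + 2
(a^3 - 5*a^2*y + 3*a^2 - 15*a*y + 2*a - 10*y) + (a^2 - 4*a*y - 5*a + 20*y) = a^3 - 5*a^2*y + 4*a^2 - 19*a*y - 3*a + 10*y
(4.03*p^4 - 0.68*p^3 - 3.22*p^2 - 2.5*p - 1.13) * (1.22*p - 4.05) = 4.9166*p^5 - 17.1511*p^4 - 1.1744*p^3 + 9.991*p^2 + 8.7464*p + 4.5765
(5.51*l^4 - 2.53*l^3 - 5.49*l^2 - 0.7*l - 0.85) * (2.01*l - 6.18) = 11.0751*l^5 - 39.1371*l^4 + 4.6005*l^3 + 32.5212*l^2 + 2.6175*l + 5.253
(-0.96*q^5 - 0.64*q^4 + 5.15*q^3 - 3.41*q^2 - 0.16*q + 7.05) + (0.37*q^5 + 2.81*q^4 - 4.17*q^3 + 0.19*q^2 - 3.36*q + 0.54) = -0.59*q^5 + 2.17*q^4 + 0.98*q^3 - 3.22*q^2 - 3.52*q + 7.59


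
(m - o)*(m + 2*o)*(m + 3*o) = m^3 + 4*m^2*o + m*o^2 - 6*o^3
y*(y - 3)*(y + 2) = y^3 - y^2 - 6*y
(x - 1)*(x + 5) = x^2 + 4*x - 5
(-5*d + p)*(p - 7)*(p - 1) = -5*d*p^2 + 40*d*p - 35*d + p^3 - 8*p^2 + 7*p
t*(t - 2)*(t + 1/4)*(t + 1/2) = t^4 - 5*t^3/4 - 11*t^2/8 - t/4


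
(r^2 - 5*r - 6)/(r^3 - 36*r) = (r + 1)/(r*(r + 6))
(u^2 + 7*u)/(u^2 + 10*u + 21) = u/(u + 3)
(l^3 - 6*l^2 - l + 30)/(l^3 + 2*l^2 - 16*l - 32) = (l^2 - 8*l + 15)/(l^2 - 16)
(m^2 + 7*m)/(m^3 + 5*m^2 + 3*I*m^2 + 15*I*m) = (m + 7)/(m^2 + m*(5 + 3*I) + 15*I)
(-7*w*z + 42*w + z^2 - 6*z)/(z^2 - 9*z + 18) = (-7*w + z)/(z - 3)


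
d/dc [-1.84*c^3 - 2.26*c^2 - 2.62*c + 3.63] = -5.52*c^2 - 4.52*c - 2.62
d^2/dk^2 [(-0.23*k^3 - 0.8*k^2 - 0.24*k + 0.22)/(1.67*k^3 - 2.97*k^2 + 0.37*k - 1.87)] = (-6.743794*k^6 - 3.16331400000001*k^5 + 8.85166799999999*k^4 - 55.639188*k^3 + 31.078806*k^2 + 5.843574*k - 8.310632)/(4.657463*k^9 - 24.849099*k^8 + 47.288388*k^7 - 52.85478*k^6 + 66.127146*k^5 - 57.637866*k^4 + 29.89978*k^3 - 31.925388*k^2 + 3.881559*k - 6.539203)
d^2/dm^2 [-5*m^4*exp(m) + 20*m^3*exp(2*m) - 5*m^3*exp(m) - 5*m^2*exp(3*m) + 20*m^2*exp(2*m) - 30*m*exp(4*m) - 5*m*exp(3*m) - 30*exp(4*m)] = 5*(-m^4 + 16*m^3*exp(m) - 9*m^3 - 9*m^2*exp(2*m) + 64*m^2*exp(m) - 18*m^2 - 96*m*exp(3*m) - 21*m*exp(2*m) + 56*m*exp(m) - 6*m - 144*exp(3*m) - 8*exp(2*m) + 8*exp(m))*exp(m)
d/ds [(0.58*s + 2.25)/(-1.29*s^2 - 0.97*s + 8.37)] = (0.7482*s^2 + 5.805*s + 7.0371)/(1.6641*s^4 + 2.5026*s^3 - 20.6537*s^2 - 16.2378*s + 70.0569)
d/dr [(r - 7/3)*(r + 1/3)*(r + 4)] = 3*r^2 + 4*r - 79/9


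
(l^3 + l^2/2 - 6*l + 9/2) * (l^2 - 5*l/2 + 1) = l^5 - 2*l^4 - 25*l^3/4 + 20*l^2 - 69*l/4 + 9/2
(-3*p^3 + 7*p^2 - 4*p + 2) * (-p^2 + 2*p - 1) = 3*p^5 - 13*p^4 + 21*p^3 - 17*p^2 + 8*p - 2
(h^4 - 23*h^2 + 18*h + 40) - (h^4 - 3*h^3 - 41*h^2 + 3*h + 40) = 3*h^3 + 18*h^2 + 15*h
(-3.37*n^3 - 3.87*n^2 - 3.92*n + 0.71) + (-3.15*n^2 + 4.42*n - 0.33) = -3.37*n^3 - 7.02*n^2 + 0.5*n + 0.38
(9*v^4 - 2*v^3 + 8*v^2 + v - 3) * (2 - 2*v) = -18*v^5 + 22*v^4 - 20*v^3 + 14*v^2 + 8*v - 6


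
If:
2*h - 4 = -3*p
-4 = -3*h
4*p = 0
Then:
No Solution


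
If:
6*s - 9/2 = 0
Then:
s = 3/4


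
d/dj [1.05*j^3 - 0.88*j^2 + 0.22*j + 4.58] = 3.15*j^2 - 1.76*j + 0.22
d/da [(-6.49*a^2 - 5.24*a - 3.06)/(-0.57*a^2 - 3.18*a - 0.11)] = (17.6514*a^2 - 2.0606*a - 9.1544)/(0.3249*a^4 + 3.6252*a^3 + 10.2378*a^2 + 0.6996*a + 0.0121)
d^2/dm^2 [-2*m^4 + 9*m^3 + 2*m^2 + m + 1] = -24*m^2 + 54*m + 4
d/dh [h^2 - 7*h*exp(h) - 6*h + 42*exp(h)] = -7*h*exp(h) + 2*h + 35*exp(h) - 6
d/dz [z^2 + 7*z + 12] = 2*z + 7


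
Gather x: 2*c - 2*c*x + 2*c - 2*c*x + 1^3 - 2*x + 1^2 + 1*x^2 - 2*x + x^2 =4*c + 2*x^2 + x*(-4*c - 4) + 2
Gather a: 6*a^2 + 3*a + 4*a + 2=6*a^2 + 7*a + 2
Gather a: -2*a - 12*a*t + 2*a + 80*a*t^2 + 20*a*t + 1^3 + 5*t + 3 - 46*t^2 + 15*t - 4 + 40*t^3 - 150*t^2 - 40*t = a*(80*t^2 + 8*t) + 40*t^3 - 196*t^2 - 20*t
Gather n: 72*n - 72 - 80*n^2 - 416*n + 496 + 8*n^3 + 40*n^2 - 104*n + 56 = 8*n^3 - 40*n^2 - 448*n + 480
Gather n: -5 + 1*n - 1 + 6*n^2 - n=6*n^2 - 6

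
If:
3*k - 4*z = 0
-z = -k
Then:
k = 0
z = 0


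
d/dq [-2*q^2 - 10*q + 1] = -4*q - 10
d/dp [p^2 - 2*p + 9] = 2*p - 2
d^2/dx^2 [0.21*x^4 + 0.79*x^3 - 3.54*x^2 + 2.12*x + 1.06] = 2.52*x^2 + 4.74*x - 7.08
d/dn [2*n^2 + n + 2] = 4*n + 1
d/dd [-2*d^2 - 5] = -4*d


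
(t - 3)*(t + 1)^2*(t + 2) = t^4 + t^3 - 7*t^2 - 13*t - 6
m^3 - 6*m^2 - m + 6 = (m - 6)*(m - 1)*(m + 1)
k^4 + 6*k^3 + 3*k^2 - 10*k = k*(k - 1)*(k + 2)*(k + 5)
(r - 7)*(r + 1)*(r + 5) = r^3 - r^2 - 37*r - 35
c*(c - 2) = c^2 - 2*c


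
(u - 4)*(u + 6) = u^2 + 2*u - 24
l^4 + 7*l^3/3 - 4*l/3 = l*(l - 2/3)*(l + 1)*(l + 2)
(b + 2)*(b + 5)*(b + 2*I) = b^3 + 7*b^2 + 2*I*b^2 + 10*b + 14*I*b + 20*I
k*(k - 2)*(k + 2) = k^3 - 4*k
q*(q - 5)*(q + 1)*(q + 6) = q^4 + 2*q^3 - 29*q^2 - 30*q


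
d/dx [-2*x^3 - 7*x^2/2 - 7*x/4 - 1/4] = -6*x^2 - 7*x - 7/4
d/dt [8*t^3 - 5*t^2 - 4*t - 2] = 24*t^2 - 10*t - 4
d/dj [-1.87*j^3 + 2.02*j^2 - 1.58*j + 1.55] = -5.61*j^2 + 4.04*j - 1.58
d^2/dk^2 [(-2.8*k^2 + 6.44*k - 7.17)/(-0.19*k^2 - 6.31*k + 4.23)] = (-7.178808*k^3 + 15.055182*k^2 + 20.52171*k + 338.904228)/(0.006859*k^6 + 0.683373*k^5 + 22.237068*k^4 + 220.811509*k^3 - 495.067356*k^2 + 338.712597*k - 75.686967)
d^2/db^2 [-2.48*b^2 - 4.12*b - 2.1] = -4.96000000000000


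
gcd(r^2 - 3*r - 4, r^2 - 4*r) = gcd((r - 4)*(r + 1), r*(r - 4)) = r - 4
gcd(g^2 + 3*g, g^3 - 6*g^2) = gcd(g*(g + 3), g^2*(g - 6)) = g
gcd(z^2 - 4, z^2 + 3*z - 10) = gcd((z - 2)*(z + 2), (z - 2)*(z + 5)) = z - 2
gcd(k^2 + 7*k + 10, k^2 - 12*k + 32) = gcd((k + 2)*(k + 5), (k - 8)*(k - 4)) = 1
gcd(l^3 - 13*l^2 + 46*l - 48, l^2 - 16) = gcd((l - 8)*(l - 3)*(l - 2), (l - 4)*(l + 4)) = 1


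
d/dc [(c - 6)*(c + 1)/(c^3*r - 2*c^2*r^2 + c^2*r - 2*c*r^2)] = (-c^2 + 12*c - 12*r)/(c^2*r*(c^2 - 4*c*r + 4*r^2))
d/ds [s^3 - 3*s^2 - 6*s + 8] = 3*s^2 - 6*s - 6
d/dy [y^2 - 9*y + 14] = 2*y - 9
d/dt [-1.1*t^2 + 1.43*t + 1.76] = 1.43 - 2.2*t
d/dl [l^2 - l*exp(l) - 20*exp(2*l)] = -l*exp(l) + 2*l - 40*exp(2*l) - exp(l)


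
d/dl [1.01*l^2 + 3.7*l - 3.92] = 2.02*l + 3.7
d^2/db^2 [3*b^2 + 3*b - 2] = 6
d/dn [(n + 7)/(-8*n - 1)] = 55/(8*n + 1)^2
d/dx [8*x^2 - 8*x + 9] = 16*x - 8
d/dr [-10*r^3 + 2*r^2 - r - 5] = -30*r^2 + 4*r - 1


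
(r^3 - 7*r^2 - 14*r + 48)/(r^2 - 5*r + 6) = (r^2 - 5*r - 24)/(r - 3)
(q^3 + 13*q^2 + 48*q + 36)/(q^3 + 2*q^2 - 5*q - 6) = (q^2 + 12*q + 36)/(q^2 + q - 6)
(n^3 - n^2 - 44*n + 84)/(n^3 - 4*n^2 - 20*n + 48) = (n + 7)/(n + 4)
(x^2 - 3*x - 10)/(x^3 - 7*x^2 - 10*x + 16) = (x - 5)/(x^2 - 9*x + 8)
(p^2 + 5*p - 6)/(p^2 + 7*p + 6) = (p - 1)/(p + 1)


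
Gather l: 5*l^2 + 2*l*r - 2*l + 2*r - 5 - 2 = 5*l^2 + l*(2*r - 2) + 2*r - 7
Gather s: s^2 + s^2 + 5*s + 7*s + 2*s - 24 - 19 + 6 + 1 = 2*s^2 + 14*s - 36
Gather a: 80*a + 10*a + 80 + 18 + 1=90*a + 99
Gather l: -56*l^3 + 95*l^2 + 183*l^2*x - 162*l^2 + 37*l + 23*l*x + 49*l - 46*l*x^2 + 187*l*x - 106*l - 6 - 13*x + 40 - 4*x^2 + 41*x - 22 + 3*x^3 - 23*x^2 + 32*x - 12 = -56*l^3 + l^2*(183*x - 67) + l*(-46*x^2 + 210*x - 20) + 3*x^3 - 27*x^2 + 60*x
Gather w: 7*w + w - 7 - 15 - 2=8*w - 24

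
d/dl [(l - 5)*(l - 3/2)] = 2*l - 13/2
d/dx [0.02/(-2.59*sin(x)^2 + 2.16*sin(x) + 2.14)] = (0.1036*sin(x) - 0.0432)*cos(x)/(-2.59*sin(x)^2 + 2.16*sin(x) + 2.14)^2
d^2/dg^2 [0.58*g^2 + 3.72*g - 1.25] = 1.16000000000000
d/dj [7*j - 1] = 7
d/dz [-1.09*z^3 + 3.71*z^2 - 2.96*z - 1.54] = -3.27*z^2 + 7.42*z - 2.96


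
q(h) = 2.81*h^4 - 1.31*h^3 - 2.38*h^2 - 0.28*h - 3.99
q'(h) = 11.24*h^3 - 3.93*h^2 - 4.76*h - 0.28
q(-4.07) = 817.10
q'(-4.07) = -803.80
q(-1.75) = 22.59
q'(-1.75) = -64.22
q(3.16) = 210.21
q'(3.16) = 300.11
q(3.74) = 442.93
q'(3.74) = 514.95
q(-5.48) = 2675.78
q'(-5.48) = -1941.94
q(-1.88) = 31.93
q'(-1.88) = -79.91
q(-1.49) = 9.33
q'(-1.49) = -39.09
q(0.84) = -5.28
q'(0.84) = -0.39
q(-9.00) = 19197.15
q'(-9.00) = -8469.73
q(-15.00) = 146142.21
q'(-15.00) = -38748.13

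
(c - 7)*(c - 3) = c^2 - 10*c + 21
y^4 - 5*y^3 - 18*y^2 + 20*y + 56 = (y - 7)*(y - 2)*(y + 2)^2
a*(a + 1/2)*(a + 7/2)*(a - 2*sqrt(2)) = a^4 - 2*sqrt(2)*a^3 + 4*a^3 - 8*sqrt(2)*a^2 + 7*a^2/4 - 7*sqrt(2)*a/2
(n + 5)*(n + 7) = n^2 + 12*n + 35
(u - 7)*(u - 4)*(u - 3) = u^3 - 14*u^2 + 61*u - 84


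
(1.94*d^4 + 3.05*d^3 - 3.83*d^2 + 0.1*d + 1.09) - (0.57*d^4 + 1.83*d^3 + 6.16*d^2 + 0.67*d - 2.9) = 1.37*d^4 + 1.22*d^3 - 9.99*d^2 - 0.57*d + 3.99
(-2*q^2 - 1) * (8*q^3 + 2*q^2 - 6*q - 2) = -16*q^5 - 4*q^4 + 4*q^3 + 2*q^2 + 6*q + 2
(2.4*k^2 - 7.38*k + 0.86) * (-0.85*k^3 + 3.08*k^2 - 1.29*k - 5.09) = -2.04*k^5 + 13.665*k^4 - 26.5574*k^3 - 0.0469999999999988*k^2 + 36.4548*k - 4.3774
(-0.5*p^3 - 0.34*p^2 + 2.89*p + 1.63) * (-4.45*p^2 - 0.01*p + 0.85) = 2.225*p^5 + 1.518*p^4 - 13.2821*p^3 - 7.5714*p^2 + 2.4402*p + 1.3855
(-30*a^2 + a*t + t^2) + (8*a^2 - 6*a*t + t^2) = -22*a^2 - 5*a*t + 2*t^2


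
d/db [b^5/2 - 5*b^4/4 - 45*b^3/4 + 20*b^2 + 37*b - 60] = 5*b^4/2 - 5*b^3 - 135*b^2/4 + 40*b + 37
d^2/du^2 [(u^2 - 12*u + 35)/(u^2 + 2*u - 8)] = 2*(-14*u^3 + 129*u^2 - 78*u + 292)/(u^6 + 6*u^5 - 12*u^4 - 88*u^3 + 96*u^2 + 384*u - 512)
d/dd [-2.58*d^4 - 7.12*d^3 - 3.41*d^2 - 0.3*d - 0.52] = -10.32*d^3 - 21.36*d^2 - 6.82*d - 0.3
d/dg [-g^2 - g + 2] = -2*g - 1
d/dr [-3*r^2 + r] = 1 - 6*r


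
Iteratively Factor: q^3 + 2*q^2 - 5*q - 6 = (q + 3)*(q^2 - q - 2) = (q - 2)*(q + 3)*(q + 1)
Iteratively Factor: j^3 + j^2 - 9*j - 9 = (j + 3)*(j^2 - 2*j - 3) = (j + 1)*(j + 3)*(j - 3)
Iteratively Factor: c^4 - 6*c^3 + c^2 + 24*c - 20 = (c - 1)*(c^3 - 5*c^2 - 4*c + 20) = (c - 1)*(c + 2)*(c^2 - 7*c + 10) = (c - 2)*(c - 1)*(c + 2)*(c - 5)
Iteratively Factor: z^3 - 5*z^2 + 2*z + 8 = (z - 4)*(z^2 - z - 2) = (z - 4)*(z + 1)*(z - 2)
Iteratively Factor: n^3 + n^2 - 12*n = (n + 4)*(n^2 - 3*n) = (n - 3)*(n + 4)*(n)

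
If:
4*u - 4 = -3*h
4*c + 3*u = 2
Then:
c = 1/2 - 3*u/4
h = 4/3 - 4*u/3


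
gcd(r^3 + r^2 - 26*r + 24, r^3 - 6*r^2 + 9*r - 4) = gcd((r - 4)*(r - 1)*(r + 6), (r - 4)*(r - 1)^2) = r^2 - 5*r + 4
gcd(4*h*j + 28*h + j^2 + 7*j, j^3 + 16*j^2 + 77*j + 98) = j + 7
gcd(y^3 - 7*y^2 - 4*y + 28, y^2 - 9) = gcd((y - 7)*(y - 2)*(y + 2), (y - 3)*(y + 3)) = 1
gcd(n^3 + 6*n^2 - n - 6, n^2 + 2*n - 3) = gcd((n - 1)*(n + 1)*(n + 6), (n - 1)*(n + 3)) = n - 1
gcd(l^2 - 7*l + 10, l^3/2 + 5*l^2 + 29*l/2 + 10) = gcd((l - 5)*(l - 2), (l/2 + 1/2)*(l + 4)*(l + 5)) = 1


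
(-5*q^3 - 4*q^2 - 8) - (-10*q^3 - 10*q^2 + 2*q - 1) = 5*q^3 + 6*q^2 - 2*q - 7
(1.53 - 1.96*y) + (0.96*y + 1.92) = 3.45 - 1.0*y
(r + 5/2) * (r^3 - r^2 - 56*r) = r^4 + 3*r^3/2 - 117*r^2/2 - 140*r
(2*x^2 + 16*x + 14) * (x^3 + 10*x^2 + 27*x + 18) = 2*x^5 + 36*x^4 + 228*x^3 + 608*x^2 + 666*x + 252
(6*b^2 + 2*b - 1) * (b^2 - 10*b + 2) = 6*b^4 - 58*b^3 - 9*b^2 + 14*b - 2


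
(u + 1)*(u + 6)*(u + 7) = u^3 + 14*u^2 + 55*u + 42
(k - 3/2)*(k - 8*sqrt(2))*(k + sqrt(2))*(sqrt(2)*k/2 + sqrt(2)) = sqrt(2)*k^4/2 - 7*k^3 + sqrt(2)*k^3/4 - 19*sqrt(2)*k^2/2 - 7*k^2/2 - 4*sqrt(2)*k + 21*k + 24*sqrt(2)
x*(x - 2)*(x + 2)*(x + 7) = x^4 + 7*x^3 - 4*x^2 - 28*x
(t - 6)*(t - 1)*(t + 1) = t^3 - 6*t^2 - t + 6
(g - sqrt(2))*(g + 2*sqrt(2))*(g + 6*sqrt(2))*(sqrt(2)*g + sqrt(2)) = sqrt(2)*g^4 + sqrt(2)*g^3 + 14*g^3 + 8*sqrt(2)*g^2 + 14*g^2 - 48*g + 8*sqrt(2)*g - 48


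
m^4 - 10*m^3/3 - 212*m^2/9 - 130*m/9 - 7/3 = (m - 7)*(m + 1/3)^2*(m + 3)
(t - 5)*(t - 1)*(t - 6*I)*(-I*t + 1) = -I*t^4 - 5*t^3 + 6*I*t^3 + 30*t^2 - 11*I*t^2 - 25*t + 36*I*t - 30*I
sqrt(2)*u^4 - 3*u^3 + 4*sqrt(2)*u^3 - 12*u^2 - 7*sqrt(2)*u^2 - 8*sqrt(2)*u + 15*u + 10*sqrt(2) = (u - 1)*(u + 5)*(u - 2*sqrt(2))*(sqrt(2)*u + 1)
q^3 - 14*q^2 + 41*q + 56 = (q - 8)*(q - 7)*(q + 1)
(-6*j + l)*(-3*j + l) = 18*j^2 - 9*j*l + l^2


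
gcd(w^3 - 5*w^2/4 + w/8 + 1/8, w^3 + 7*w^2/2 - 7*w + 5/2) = w^2 - 3*w/2 + 1/2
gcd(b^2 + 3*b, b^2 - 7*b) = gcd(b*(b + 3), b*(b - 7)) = b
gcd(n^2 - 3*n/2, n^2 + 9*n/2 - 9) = n - 3/2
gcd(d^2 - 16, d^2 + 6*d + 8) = d + 4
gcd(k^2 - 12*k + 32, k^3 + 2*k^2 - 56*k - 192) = k - 8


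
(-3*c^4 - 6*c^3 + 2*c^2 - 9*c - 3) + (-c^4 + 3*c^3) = -4*c^4 - 3*c^3 + 2*c^2 - 9*c - 3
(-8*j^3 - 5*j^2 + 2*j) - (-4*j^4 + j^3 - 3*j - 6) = 4*j^4 - 9*j^3 - 5*j^2 + 5*j + 6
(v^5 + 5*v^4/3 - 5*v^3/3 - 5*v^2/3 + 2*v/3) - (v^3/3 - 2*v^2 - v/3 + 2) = v^5 + 5*v^4/3 - 2*v^3 + v^2/3 + v - 2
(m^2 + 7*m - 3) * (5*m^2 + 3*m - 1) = 5*m^4 + 38*m^3 + 5*m^2 - 16*m + 3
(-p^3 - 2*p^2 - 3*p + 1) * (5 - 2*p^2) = 2*p^5 + 4*p^4 + p^3 - 12*p^2 - 15*p + 5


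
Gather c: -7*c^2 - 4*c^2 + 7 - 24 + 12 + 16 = 11 - 11*c^2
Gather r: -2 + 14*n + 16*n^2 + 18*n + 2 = 16*n^2 + 32*n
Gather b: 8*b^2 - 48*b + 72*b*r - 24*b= 8*b^2 + b*(72*r - 72)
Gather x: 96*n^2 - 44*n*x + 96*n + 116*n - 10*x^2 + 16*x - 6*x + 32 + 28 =96*n^2 + 212*n - 10*x^2 + x*(10 - 44*n) + 60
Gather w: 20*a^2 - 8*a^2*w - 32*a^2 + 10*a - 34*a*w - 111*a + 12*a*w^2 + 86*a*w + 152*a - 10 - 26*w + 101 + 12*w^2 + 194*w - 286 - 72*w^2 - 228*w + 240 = -12*a^2 + 51*a + w^2*(12*a - 60) + w*(-8*a^2 + 52*a - 60) + 45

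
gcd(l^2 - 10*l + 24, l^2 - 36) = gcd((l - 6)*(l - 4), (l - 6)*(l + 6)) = l - 6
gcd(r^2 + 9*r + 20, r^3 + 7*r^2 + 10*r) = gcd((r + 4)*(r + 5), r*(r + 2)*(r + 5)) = r + 5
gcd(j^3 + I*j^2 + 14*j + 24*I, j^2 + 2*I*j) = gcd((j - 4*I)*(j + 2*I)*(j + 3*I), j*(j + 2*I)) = j + 2*I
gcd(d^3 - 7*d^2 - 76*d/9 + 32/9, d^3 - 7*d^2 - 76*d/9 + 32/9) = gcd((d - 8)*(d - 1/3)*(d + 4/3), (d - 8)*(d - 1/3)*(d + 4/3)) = d^3 - 7*d^2 - 76*d/9 + 32/9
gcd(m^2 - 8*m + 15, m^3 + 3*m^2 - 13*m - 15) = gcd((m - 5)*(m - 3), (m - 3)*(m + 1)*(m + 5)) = m - 3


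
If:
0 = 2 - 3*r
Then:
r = 2/3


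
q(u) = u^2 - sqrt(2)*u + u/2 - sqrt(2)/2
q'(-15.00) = -30.91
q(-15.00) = 238.01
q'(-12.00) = -24.91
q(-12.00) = 154.26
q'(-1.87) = -4.65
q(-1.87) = 4.50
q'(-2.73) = -6.37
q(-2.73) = 9.24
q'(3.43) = 5.95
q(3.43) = 7.92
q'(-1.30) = -3.51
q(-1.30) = 2.17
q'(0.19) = -0.53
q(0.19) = -0.84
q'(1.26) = 1.61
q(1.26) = -0.27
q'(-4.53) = -9.97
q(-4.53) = 23.96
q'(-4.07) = -9.05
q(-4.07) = 19.58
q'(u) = 2*u - sqrt(2) + 1/2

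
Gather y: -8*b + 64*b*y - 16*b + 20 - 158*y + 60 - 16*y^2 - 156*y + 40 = -24*b - 16*y^2 + y*(64*b - 314) + 120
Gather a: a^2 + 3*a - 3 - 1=a^2 + 3*a - 4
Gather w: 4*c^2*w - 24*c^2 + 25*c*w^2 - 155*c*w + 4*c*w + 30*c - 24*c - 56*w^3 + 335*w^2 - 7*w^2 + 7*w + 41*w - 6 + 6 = -24*c^2 + 6*c - 56*w^3 + w^2*(25*c + 328) + w*(4*c^2 - 151*c + 48)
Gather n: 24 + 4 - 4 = 24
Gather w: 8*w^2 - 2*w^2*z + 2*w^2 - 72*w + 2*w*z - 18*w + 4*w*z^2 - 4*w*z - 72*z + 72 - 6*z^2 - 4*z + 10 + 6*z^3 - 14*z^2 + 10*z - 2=w^2*(10 - 2*z) + w*(4*z^2 - 2*z - 90) + 6*z^3 - 20*z^2 - 66*z + 80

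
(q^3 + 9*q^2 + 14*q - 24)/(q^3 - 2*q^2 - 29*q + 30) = (q^2 + 10*q + 24)/(q^2 - q - 30)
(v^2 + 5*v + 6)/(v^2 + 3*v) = (v + 2)/v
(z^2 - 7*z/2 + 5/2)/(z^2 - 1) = (z - 5/2)/(z + 1)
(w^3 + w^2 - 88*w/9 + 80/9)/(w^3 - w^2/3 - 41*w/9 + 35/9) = (3*w^2 + 8*w - 16)/(3*w^2 + 4*w - 7)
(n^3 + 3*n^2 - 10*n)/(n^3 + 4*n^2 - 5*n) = (n - 2)/(n - 1)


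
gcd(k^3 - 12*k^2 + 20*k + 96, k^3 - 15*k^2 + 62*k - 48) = k^2 - 14*k + 48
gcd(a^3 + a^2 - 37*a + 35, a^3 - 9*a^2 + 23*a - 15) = a^2 - 6*a + 5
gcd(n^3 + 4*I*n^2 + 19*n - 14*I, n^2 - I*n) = n - I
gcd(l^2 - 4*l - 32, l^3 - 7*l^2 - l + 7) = 1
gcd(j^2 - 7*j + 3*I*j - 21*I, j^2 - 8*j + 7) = j - 7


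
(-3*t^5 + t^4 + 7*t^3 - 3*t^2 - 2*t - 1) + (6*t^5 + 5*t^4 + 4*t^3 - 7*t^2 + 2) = 3*t^5 + 6*t^4 + 11*t^3 - 10*t^2 - 2*t + 1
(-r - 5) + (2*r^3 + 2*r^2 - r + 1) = 2*r^3 + 2*r^2 - 2*r - 4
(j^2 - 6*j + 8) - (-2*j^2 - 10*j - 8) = 3*j^2 + 4*j + 16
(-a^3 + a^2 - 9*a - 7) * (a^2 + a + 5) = -a^5 - 13*a^3 - 11*a^2 - 52*a - 35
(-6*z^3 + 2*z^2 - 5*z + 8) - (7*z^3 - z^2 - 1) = -13*z^3 + 3*z^2 - 5*z + 9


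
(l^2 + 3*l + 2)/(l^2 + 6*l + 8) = (l + 1)/(l + 4)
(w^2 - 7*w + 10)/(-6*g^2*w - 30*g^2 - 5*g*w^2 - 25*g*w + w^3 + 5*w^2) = (-w^2 + 7*w - 10)/(6*g^2*w + 30*g^2 + 5*g*w^2 + 25*g*w - w^3 - 5*w^2)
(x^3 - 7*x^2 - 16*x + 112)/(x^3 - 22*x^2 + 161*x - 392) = (x^2 - 16)/(x^2 - 15*x + 56)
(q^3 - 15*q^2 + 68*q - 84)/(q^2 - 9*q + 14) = q - 6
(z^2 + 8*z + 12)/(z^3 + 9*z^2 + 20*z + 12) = 1/(z + 1)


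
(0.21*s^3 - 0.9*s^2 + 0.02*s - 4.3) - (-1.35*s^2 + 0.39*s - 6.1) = 0.21*s^3 + 0.45*s^2 - 0.37*s + 1.8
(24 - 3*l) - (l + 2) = 22 - 4*l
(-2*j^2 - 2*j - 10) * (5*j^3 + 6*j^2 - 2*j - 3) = -10*j^5 - 22*j^4 - 58*j^3 - 50*j^2 + 26*j + 30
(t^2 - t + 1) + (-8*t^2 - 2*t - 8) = -7*t^2 - 3*t - 7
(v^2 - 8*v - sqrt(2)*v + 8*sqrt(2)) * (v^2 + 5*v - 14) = v^4 - 3*v^3 - sqrt(2)*v^3 - 54*v^2 + 3*sqrt(2)*v^2 + 54*sqrt(2)*v + 112*v - 112*sqrt(2)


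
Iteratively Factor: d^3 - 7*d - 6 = (d + 2)*(d^2 - 2*d - 3) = (d - 3)*(d + 2)*(d + 1)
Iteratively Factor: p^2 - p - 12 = (p + 3)*(p - 4)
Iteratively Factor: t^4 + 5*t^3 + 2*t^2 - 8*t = (t + 4)*(t^3 + t^2 - 2*t) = t*(t + 4)*(t^2 + t - 2) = t*(t - 1)*(t + 4)*(t + 2)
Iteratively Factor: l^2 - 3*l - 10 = (l - 5)*(l + 2)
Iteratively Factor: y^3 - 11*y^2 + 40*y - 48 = (y - 4)*(y^2 - 7*y + 12) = (y - 4)^2*(y - 3)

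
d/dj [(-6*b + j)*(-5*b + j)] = -11*b + 2*j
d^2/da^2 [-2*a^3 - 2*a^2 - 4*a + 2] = -12*a - 4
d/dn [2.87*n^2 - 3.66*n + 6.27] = 5.74*n - 3.66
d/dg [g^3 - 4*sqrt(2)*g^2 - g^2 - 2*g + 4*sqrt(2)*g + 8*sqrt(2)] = 3*g^2 - 8*sqrt(2)*g - 2*g - 2 + 4*sqrt(2)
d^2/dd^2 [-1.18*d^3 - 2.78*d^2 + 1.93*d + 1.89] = -7.08*d - 5.56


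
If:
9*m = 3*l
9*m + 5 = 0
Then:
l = -5/3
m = -5/9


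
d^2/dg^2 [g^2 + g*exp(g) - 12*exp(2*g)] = g*exp(g) - 48*exp(2*g) + 2*exp(g) + 2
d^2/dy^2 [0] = 0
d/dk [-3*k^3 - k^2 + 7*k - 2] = -9*k^2 - 2*k + 7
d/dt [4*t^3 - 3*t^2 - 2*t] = 12*t^2 - 6*t - 2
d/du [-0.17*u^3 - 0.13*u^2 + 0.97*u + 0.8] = -0.51*u^2 - 0.26*u + 0.97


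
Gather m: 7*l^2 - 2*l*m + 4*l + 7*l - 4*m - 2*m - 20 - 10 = 7*l^2 + 11*l + m*(-2*l - 6) - 30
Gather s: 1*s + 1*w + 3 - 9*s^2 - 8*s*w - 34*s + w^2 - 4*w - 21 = -9*s^2 + s*(-8*w - 33) + w^2 - 3*w - 18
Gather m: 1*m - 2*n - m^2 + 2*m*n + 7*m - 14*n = -m^2 + m*(2*n + 8) - 16*n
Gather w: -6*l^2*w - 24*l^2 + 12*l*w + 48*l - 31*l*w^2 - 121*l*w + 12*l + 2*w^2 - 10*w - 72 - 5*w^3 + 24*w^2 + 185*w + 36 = -24*l^2 + 60*l - 5*w^3 + w^2*(26 - 31*l) + w*(-6*l^2 - 109*l + 175) - 36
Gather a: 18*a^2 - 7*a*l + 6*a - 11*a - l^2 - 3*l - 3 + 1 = 18*a^2 + a*(-7*l - 5) - l^2 - 3*l - 2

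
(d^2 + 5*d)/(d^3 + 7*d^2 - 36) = d*(d + 5)/(d^3 + 7*d^2 - 36)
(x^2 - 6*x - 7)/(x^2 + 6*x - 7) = (x^2 - 6*x - 7)/(x^2 + 6*x - 7)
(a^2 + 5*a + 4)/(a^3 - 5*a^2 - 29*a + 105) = (a^2 + 5*a + 4)/(a^3 - 5*a^2 - 29*a + 105)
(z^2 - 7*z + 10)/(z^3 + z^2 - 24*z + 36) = (z - 5)/(z^2 + 3*z - 18)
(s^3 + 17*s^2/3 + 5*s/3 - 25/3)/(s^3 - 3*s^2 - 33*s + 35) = (s + 5/3)/(s - 7)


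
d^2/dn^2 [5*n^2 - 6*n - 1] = 10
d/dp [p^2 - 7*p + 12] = 2*p - 7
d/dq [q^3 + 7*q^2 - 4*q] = 3*q^2 + 14*q - 4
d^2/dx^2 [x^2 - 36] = 2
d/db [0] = 0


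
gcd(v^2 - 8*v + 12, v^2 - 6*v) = v - 6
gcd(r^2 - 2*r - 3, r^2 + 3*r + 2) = r + 1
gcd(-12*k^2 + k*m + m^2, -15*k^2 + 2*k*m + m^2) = 3*k - m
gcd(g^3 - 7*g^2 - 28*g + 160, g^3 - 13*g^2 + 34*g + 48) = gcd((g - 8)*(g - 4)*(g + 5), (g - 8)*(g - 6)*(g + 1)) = g - 8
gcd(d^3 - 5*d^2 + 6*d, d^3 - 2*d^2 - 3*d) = d^2 - 3*d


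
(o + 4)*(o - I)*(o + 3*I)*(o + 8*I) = o^4 + 4*o^3 + 10*I*o^3 - 13*o^2 + 40*I*o^2 - 52*o + 24*I*o + 96*I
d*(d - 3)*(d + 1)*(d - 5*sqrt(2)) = d^4 - 5*sqrt(2)*d^3 - 2*d^3 - 3*d^2 + 10*sqrt(2)*d^2 + 15*sqrt(2)*d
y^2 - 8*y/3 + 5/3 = (y - 5/3)*(y - 1)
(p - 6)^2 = p^2 - 12*p + 36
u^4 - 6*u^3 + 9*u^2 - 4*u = u*(u - 4)*(u - 1)^2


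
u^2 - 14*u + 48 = (u - 8)*(u - 6)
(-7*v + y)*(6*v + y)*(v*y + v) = -42*v^3*y - 42*v^3 - v^2*y^2 - v^2*y + v*y^3 + v*y^2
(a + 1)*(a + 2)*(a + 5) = a^3 + 8*a^2 + 17*a + 10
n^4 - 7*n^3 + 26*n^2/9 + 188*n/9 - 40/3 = (n - 6)*(n - 2)*(n - 2/3)*(n + 5/3)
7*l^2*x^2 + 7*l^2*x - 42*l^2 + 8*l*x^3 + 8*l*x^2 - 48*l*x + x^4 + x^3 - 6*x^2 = (l + x)*(7*l + x)*(x - 2)*(x + 3)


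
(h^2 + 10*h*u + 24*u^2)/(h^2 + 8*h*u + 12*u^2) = (h + 4*u)/(h + 2*u)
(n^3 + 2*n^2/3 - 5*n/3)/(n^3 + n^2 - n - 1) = n*(3*n + 5)/(3*(n^2 + 2*n + 1))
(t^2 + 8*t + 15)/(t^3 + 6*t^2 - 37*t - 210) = (t + 3)/(t^2 + t - 42)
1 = 1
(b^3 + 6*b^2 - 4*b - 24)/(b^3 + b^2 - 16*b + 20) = (b^2 + 8*b + 12)/(b^2 + 3*b - 10)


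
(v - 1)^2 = v^2 - 2*v + 1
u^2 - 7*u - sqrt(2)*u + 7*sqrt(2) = (u - 7)*(u - sqrt(2))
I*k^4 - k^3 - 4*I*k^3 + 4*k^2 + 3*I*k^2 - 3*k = k*(k - 3)*(k + I)*(I*k - I)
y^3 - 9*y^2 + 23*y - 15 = (y - 5)*(y - 3)*(y - 1)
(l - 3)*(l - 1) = l^2 - 4*l + 3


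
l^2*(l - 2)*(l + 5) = l^4 + 3*l^3 - 10*l^2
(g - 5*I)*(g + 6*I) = g^2 + I*g + 30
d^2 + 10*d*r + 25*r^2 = (d + 5*r)^2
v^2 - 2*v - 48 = (v - 8)*(v + 6)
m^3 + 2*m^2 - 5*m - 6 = (m - 2)*(m + 1)*(m + 3)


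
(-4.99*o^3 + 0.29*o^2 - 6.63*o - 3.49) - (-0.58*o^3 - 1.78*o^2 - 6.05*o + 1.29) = -4.41*o^3 + 2.07*o^2 - 0.58*o - 4.78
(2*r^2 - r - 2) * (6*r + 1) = 12*r^3 - 4*r^2 - 13*r - 2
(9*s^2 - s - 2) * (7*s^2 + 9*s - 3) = 63*s^4 + 74*s^3 - 50*s^2 - 15*s + 6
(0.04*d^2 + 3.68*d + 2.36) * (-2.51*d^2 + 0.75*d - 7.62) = -0.1004*d^4 - 9.2068*d^3 - 3.4684*d^2 - 26.2716*d - 17.9832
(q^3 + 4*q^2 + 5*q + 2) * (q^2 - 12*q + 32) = q^5 - 8*q^4 - 11*q^3 + 70*q^2 + 136*q + 64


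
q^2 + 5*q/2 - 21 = (q - 7/2)*(q + 6)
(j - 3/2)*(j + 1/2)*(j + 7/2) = j^3 + 5*j^2/2 - 17*j/4 - 21/8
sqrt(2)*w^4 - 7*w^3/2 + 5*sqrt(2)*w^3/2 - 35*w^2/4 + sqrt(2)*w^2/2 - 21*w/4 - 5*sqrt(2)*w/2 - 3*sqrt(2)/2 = (w + 1)*(w + 3/2)*(w - 2*sqrt(2))*(sqrt(2)*w + 1/2)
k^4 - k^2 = k^2*(k - 1)*(k + 1)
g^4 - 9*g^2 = g^2*(g - 3)*(g + 3)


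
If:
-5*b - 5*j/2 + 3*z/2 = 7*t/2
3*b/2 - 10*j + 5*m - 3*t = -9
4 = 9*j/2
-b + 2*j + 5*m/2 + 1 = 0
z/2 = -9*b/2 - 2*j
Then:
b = -130/2439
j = 8/9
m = -2762/2439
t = -1526/813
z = -7502/2439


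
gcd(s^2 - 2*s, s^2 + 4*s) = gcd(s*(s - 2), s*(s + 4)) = s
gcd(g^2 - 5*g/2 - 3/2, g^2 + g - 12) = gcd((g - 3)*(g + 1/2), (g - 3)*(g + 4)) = g - 3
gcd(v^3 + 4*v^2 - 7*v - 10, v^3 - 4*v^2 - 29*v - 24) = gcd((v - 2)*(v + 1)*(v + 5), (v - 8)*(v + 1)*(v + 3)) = v + 1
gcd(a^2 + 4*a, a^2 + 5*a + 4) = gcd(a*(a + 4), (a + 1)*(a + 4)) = a + 4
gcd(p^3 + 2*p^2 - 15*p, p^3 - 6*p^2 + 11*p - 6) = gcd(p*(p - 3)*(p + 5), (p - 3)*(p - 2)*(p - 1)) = p - 3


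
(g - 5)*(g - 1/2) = g^2 - 11*g/2 + 5/2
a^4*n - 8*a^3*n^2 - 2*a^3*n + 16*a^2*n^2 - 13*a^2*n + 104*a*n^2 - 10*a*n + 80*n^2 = (a - 5)*(a + 2)*(a - 8*n)*(a*n + n)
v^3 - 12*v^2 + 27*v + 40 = (v - 8)*(v - 5)*(v + 1)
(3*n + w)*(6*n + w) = 18*n^2 + 9*n*w + w^2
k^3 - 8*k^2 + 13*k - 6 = (k - 6)*(k - 1)^2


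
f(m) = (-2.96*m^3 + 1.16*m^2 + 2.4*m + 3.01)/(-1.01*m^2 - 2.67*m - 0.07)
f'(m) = (2.02*m + 2.67)*(-2.96*m^3 + 1.16*m^2 + 2.4*m + 3.01)/(-1.01*m^2 - 2.67*m - 0.07)^2 + (-8.88*m^2 + 2.32*m + 2.4)/(-1.01*m^2 - 2.67*m - 0.07) = (2.9896*m^4 + 15.8064*m^3 - 0.0515999999999988*m^2 + 5.9178*m + 7.8687)/(1.0201*m^4 + 5.3934*m^3 + 7.2703*m^2 + 0.3738*m + 0.0049)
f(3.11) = 3.71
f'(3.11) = 2.37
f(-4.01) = -36.21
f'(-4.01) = -8.37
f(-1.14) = 3.71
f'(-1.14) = -6.27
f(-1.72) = 11.32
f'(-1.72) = -24.09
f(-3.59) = -41.78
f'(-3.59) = -20.29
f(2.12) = 1.45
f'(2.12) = 2.19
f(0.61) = -2.04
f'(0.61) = 3.59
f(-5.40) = -32.44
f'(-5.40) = 0.12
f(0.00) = -43.00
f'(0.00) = 1605.86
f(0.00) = -43.00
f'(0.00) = 1605.86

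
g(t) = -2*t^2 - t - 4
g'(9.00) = -37.00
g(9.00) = -175.00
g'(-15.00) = 59.00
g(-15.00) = -439.00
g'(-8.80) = 34.20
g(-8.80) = -150.08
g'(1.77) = -8.08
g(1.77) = -12.04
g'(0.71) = -3.84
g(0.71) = -5.72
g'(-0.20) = -0.20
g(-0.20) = -3.88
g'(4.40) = -18.60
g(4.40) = -47.12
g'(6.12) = -25.48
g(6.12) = -85.03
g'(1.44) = -6.76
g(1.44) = -9.59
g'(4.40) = -18.60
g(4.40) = -47.12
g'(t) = -4*t - 1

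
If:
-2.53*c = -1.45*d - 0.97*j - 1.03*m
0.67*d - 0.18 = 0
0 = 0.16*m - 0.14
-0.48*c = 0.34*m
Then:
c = -0.62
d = 0.27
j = -2.95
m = 0.88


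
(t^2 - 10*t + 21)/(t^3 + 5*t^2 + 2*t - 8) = (t^2 - 10*t + 21)/(t^3 + 5*t^2 + 2*t - 8)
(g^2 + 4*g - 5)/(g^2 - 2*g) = (g^2 + 4*g - 5)/(g*(g - 2))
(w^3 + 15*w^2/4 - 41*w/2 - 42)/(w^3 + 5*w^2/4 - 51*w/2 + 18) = (4*w + 7)/(4*w - 3)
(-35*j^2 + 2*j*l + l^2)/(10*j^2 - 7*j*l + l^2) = (-7*j - l)/(2*j - l)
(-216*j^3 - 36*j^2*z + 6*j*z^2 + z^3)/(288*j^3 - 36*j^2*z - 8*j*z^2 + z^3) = (6*j + z)/(-8*j + z)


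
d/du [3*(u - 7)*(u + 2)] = 6*u - 15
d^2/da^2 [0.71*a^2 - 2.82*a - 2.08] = 1.42000000000000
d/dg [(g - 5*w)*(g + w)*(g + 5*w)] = 3*g^2 + 2*g*w - 25*w^2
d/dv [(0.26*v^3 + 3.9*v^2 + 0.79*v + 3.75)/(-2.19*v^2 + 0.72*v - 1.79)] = (-0.5694*v^4 + 0.374399999999998*v^3 + 3.1419*v^2 + 2.463*v - 4.1141)/(4.7961*v^4 - 3.1536*v^3 + 8.3586*v^2 - 2.5776*v + 3.2041)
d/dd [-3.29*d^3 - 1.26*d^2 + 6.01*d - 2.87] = -9.87*d^2 - 2.52*d + 6.01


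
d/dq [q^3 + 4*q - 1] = 3*q^2 + 4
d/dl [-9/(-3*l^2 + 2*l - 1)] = 18*(1 - 3*l)/(3*l^2 - 2*l + 1)^2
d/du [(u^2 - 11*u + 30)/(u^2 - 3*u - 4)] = 2*(4*u^2 - 34*u + 67)/(u^4 - 6*u^3 + u^2 + 24*u + 16)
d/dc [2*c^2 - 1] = 4*c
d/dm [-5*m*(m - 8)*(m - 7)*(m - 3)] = -20*m^3 + 270*m^2 - 1010*m + 840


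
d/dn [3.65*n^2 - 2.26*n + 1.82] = 7.3*n - 2.26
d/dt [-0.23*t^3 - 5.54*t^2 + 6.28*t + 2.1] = -0.69*t^2 - 11.08*t + 6.28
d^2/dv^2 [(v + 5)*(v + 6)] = 2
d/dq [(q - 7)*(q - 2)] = 2*q - 9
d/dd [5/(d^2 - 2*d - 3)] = 10*(1 - d)/(-d^2 + 2*d + 3)^2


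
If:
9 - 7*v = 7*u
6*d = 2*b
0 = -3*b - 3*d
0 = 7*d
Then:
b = 0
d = 0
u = 9/7 - v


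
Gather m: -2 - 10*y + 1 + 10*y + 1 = 0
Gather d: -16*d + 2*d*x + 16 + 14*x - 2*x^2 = d*(2*x - 16) - 2*x^2 + 14*x + 16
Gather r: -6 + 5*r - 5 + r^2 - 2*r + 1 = r^2 + 3*r - 10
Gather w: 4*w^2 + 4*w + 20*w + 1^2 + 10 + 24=4*w^2 + 24*w + 35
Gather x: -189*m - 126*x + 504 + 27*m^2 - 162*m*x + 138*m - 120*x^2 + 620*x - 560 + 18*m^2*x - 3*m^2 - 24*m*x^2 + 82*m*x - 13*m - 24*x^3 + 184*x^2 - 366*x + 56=24*m^2 - 64*m - 24*x^3 + x^2*(64 - 24*m) + x*(18*m^2 - 80*m + 128)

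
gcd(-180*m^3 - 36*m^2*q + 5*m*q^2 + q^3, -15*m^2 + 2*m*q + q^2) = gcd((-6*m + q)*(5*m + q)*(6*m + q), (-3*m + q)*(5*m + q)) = 5*m + q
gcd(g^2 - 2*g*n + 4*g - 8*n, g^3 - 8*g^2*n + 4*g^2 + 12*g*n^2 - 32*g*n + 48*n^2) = g^2 - 2*g*n + 4*g - 8*n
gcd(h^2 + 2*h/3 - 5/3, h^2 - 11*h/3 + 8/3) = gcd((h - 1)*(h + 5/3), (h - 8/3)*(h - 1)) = h - 1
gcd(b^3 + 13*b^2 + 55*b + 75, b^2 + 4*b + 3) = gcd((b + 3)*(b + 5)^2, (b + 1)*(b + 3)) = b + 3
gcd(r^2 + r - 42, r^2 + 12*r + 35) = r + 7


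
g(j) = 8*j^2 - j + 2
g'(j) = 16*j - 1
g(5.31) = 222.26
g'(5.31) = 83.96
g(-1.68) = 26.26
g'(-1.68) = -27.88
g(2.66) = 55.94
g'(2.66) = 41.56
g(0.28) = 2.35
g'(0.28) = 3.48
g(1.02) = 9.30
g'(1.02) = 15.32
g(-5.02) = 208.62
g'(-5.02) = -81.32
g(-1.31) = 17.04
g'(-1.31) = -21.96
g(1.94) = 30.17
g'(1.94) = 30.04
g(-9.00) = 659.00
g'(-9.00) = -145.00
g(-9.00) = 659.00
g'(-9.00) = -145.00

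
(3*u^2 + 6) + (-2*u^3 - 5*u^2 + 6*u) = -2*u^3 - 2*u^2 + 6*u + 6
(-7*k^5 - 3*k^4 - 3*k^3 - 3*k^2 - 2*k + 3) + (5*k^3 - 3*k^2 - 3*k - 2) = -7*k^5 - 3*k^4 + 2*k^3 - 6*k^2 - 5*k + 1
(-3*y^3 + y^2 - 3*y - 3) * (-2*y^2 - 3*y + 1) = 6*y^5 + 7*y^4 + 16*y^2 + 6*y - 3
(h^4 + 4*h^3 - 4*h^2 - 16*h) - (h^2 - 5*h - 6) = h^4 + 4*h^3 - 5*h^2 - 11*h + 6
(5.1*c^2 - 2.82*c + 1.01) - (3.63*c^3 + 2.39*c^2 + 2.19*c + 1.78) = -3.63*c^3 + 2.71*c^2 - 5.01*c - 0.77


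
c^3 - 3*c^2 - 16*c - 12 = (c - 6)*(c + 1)*(c + 2)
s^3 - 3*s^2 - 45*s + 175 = (s - 5)^2*(s + 7)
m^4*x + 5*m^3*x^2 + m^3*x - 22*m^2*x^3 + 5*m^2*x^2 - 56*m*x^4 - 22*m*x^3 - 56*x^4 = (m - 4*x)*(m + 2*x)*(m + 7*x)*(m*x + x)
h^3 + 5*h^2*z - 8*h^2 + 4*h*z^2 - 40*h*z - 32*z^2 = (h - 8)*(h + z)*(h + 4*z)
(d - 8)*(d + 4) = d^2 - 4*d - 32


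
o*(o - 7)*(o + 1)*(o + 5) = o^4 - o^3 - 37*o^2 - 35*o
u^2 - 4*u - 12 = (u - 6)*(u + 2)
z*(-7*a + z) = -7*a*z + z^2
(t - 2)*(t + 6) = t^2 + 4*t - 12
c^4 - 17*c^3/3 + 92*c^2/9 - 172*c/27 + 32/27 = (c - 8/3)*(c - 2)*(c - 2/3)*(c - 1/3)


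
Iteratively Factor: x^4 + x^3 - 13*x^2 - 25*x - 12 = (x + 3)*(x^3 - 2*x^2 - 7*x - 4) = (x - 4)*(x + 3)*(x^2 + 2*x + 1) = (x - 4)*(x + 1)*(x + 3)*(x + 1)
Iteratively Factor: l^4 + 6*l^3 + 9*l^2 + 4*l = (l)*(l^3 + 6*l^2 + 9*l + 4) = l*(l + 4)*(l^2 + 2*l + 1) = l*(l + 1)*(l + 4)*(l + 1)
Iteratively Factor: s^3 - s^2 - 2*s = (s)*(s^2 - s - 2) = s*(s - 2)*(s + 1)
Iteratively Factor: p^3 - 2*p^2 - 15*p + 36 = (p + 4)*(p^2 - 6*p + 9) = (p - 3)*(p + 4)*(p - 3)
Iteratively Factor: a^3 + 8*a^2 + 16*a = (a)*(a^2 + 8*a + 16) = a*(a + 4)*(a + 4)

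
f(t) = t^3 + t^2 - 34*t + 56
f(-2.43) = 130.18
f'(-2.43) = -21.15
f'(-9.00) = 191.00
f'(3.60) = 12.08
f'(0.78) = -30.61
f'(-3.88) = 3.40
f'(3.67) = 13.75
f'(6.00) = 86.00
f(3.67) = -5.88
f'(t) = 3*t^2 + 2*t - 34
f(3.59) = -6.90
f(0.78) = 30.56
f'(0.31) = -33.09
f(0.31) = 45.59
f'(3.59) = 11.84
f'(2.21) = -14.93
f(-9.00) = -286.00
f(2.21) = -3.46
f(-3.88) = 144.56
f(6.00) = 104.00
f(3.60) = -6.78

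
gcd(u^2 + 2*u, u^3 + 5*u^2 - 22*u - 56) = u + 2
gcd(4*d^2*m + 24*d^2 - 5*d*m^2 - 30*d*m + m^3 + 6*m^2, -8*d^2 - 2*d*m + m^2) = 4*d - m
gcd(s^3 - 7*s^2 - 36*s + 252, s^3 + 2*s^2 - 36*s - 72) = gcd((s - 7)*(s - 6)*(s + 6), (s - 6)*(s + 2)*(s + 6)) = s^2 - 36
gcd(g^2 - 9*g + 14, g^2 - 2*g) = g - 2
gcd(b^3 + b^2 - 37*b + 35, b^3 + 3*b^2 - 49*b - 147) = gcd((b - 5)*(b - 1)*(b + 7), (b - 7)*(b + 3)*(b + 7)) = b + 7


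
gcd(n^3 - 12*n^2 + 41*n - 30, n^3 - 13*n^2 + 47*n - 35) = n^2 - 6*n + 5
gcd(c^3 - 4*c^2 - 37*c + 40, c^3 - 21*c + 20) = c^2 + 4*c - 5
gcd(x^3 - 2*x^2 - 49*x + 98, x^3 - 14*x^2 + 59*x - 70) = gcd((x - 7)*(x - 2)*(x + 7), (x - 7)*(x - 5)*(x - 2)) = x^2 - 9*x + 14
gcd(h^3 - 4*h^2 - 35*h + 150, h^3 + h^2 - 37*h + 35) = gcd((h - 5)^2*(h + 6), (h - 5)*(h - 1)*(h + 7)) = h - 5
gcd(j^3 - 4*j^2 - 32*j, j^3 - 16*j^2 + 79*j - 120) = j - 8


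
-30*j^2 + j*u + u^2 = (-5*j + u)*(6*j + u)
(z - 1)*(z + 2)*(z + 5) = z^3 + 6*z^2 + 3*z - 10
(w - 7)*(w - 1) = w^2 - 8*w + 7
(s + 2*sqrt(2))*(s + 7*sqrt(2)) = s^2 + 9*sqrt(2)*s + 28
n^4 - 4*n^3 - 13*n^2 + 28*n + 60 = (n - 5)*(n - 3)*(n + 2)^2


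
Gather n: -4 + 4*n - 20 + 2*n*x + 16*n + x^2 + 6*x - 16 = n*(2*x + 20) + x^2 + 6*x - 40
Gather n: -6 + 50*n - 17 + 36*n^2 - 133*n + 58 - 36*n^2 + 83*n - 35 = 0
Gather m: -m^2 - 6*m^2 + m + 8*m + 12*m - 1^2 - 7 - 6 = -7*m^2 + 21*m - 14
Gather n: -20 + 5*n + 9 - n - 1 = 4*n - 12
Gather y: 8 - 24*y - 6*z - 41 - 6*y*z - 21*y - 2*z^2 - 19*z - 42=y*(-6*z - 45) - 2*z^2 - 25*z - 75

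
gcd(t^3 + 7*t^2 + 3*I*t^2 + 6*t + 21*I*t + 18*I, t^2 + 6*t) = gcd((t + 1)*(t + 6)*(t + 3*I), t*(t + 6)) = t + 6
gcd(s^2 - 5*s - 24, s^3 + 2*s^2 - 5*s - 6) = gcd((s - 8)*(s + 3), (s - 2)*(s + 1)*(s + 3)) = s + 3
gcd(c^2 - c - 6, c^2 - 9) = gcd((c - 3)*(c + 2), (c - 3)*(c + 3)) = c - 3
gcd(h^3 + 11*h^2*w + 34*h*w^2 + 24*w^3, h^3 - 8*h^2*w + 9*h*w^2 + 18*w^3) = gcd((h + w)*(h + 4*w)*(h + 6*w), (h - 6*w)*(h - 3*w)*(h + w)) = h + w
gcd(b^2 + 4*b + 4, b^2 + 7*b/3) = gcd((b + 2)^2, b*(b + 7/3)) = 1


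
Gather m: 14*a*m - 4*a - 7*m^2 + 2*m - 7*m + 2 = -4*a - 7*m^2 + m*(14*a - 5) + 2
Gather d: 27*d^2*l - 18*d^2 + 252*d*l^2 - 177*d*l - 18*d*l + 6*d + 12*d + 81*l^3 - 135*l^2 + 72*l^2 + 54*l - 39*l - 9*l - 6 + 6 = d^2*(27*l - 18) + d*(252*l^2 - 195*l + 18) + 81*l^3 - 63*l^2 + 6*l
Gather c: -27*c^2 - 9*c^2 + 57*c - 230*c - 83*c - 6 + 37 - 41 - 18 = -36*c^2 - 256*c - 28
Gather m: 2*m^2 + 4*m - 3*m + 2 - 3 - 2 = 2*m^2 + m - 3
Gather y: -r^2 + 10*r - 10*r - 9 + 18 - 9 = -r^2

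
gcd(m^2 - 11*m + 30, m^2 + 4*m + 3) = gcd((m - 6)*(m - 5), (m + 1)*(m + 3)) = 1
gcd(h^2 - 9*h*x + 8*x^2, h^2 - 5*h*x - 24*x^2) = -h + 8*x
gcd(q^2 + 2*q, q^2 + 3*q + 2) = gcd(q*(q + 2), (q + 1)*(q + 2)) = q + 2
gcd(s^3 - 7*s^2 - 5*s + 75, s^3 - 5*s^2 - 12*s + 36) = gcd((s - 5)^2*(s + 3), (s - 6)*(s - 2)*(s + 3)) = s + 3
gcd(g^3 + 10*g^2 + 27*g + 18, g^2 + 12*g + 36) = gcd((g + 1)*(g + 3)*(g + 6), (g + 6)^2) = g + 6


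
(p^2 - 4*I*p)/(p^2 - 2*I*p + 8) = p/(p + 2*I)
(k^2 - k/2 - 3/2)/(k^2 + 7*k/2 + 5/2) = (2*k - 3)/(2*k + 5)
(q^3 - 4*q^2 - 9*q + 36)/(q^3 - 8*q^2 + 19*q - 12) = (q + 3)/(q - 1)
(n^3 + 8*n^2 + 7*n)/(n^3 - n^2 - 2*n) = (n + 7)/(n - 2)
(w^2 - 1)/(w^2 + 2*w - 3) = (w + 1)/(w + 3)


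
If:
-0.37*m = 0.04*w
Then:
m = -0.108108108108108*w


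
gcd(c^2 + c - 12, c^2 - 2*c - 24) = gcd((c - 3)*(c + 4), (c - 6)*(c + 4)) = c + 4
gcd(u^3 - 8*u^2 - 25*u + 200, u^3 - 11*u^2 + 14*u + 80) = u^2 - 13*u + 40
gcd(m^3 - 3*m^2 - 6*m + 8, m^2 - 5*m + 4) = m^2 - 5*m + 4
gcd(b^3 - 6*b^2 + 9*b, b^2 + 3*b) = b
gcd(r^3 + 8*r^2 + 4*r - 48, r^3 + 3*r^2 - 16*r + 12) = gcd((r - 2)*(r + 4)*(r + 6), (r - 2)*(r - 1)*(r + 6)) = r^2 + 4*r - 12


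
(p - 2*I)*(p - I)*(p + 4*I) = p^3 + I*p^2 + 10*p - 8*I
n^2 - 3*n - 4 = (n - 4)*(n + 1)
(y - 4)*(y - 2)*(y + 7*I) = y^3 - 6*y^2 + 7*I*y^2 + 8*y - 42*I*y + 56*I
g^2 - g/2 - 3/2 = (g - 3/2)*(g + 1)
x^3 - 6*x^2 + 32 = (x - 4)^2*(x + 2)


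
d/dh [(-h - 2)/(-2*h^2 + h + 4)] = (2*h^2 - h - (h + 2)*(4*h - 1) - 4)/(-2*h^2 + h + 4)^2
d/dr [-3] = 0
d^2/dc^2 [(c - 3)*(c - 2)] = 2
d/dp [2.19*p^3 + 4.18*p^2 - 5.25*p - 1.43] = 6.57*p^2 + 8.36*p - 5.25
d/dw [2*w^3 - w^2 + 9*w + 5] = 6*w^2 - 2*w + 9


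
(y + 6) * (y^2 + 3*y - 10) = y^3 + 9*y^2 + 8*y - 60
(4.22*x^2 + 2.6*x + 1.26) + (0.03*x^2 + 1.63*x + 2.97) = 4.25*x^2 + 4.23*x + 4.23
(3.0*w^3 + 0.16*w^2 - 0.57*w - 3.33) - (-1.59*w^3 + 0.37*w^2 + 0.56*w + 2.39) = 4.59*w^3 - 0.21*w^2 - 1.13*w - 5.72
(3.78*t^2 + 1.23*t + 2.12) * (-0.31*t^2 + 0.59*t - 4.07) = -1.1718*t^4 + 1.8489*t^3 - 15.3161*t^2 - 3.7553*t - 8.6284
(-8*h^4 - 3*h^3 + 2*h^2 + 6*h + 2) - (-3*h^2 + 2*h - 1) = -8*h^4 - 3*h^3 + 5*h^2 + 4*h + 3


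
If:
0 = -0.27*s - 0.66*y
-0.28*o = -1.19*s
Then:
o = -10.3888888888889*y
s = -2.44444444444444*y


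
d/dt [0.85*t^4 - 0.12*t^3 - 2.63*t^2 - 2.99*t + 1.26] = 3.4*t^3 - 0.36*t^2 - 5.26*t - 2.99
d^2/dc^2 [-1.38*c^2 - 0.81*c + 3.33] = -2.76000000000000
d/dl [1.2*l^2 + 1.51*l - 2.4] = 2.4*l + 1.51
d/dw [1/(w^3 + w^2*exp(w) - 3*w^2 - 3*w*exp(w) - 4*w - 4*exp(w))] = (-w^2*exp(w) - 3*w^2 + w*exp(w) + 6*w + 7*exp(w) + 4)/(-w^3 - w^2*exp(w) + 3*w^2 + 3*w*exp(w) + 4*w + 4*exp(w))^2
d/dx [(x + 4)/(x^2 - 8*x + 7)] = (x^2 - 8*x - 2*(x - 4)*(x + 4) + 7)/(x^2 - 8*x + 7)^2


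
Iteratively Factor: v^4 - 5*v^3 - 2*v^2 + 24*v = (v)*(v^3 - 5*v^2 - 2*v + 24) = v*(v - 4)*(v^2 - v - 6) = v*(v - 4)*(v + 2)*(v - 3)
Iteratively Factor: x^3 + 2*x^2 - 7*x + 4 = (x + 4)*(x^2 - 2*x + 1) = (x - 1)*(x + 4)*(x - 1)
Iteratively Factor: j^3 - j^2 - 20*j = (j - 5)*(j^2 + 4*j) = j*(j - 5)*(j + 4)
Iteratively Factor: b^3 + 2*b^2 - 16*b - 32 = (b + 2)*(b^2 - 16) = (b + 2)*(b + 4)*(b - 4)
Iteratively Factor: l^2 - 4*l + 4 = (l - 2)*(l - 2)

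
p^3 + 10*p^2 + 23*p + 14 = (p + 1)*(p + 2)*(p + 7)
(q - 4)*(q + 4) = q^2 - 16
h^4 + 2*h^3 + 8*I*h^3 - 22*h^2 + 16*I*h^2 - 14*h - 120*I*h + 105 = (h - 3)*(h + 5)*(h + I)*(h + 7*I)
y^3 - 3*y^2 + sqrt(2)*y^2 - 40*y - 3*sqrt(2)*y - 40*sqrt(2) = (y - 8)*(y + 5)*(y + sqrt(2))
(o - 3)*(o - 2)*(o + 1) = o^3 - 4*o^2 + o + 6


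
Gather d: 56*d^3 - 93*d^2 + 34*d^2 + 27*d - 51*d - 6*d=56*d^3 - 59*d^2 - 30*d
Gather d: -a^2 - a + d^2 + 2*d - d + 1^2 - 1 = -a^2 - a + d^2 + d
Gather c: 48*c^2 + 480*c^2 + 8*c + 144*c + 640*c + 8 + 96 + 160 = 528*c^2 + 792*c + 264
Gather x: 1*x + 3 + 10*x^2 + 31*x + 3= 10*x^2 + 32*x + 6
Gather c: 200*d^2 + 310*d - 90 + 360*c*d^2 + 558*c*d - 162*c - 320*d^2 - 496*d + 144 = c*(360*d^2 + 558*d - 162) - 120*d^2 - 186*d + 54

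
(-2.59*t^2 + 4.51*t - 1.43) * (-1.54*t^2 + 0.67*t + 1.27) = 3.9886*t^4 - 8.6807*t^3 + 1.9346*t^2 + 4.7696*t - 1.8161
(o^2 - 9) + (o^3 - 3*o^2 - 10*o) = o^3 - 2*o^2 - 10*o - 9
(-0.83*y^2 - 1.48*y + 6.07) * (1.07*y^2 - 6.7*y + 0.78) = -0.8881*y^4 + 3.9774*y^3 + 15.7635*y^2 - 41.8234*y + 4.7346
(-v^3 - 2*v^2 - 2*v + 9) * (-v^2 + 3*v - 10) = v^5 - v^4 + 6*v^3 + 5*v^2 + 47*v - 90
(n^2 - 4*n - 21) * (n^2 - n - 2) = n^4 - 5*n^3 - 19*n^2 + 29*n + 42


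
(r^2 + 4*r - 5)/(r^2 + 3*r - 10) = (r - 1)/(r - 2)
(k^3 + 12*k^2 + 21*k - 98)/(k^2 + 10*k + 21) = (k^2 + 5*k - 14)/(k + 3)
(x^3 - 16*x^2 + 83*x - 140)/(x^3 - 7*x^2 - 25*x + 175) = (x - 4)/(x + 5)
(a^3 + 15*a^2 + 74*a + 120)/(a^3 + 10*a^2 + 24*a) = (a + 5)/a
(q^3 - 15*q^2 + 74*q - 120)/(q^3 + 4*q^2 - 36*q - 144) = (q^2 - 9*q + 20)/(q^2 + 10*q + 24)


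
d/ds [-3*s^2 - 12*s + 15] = -6*s - 12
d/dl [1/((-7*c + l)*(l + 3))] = ((-7*c + l)*(l + 3) + (7*c - l)^2)/((7*c - l)^3*(l + 3)^2)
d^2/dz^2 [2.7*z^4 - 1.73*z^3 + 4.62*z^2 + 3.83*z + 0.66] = 32.4*z^2 - 10.38*z + 9.24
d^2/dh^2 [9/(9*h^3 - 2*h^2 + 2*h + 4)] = 18*((2 - 27*h)*(9*h^3 - 2*h^2 + 2*h + 4) + (27*h^2 - 4*h + 2)^2)/(9*h^3 - 2*h^2 + 2*h + 4)^3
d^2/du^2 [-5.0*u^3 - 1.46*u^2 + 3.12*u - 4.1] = -30.0*u - 2.92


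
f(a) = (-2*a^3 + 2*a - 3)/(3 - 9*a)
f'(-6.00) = -2.60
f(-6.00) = 7.32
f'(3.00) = 1.37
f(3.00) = 2.12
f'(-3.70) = -1.59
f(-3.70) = 2.50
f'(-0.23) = -0.87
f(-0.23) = -0.68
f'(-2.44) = -1.05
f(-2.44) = 0.85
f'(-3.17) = -1.36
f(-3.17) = 1.72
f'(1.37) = 0.43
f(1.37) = 0.58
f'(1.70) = 0.69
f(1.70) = 0.77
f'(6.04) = 2.75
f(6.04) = 8.40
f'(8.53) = 3.86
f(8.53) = 16.64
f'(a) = (2 - 6*a^2)/(3 - 9*a) + 9*(-2*a^3 + 2*a - 3)/(3 - 9*a)^2 = (12*a^3 - 6*a^2 - 7)/(3*(9*a^2 - 6*a + 1))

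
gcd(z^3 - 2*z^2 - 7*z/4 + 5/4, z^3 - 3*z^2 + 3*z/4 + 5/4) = z - 5/2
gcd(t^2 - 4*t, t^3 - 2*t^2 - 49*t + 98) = 1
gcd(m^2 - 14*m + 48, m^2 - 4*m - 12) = m - 6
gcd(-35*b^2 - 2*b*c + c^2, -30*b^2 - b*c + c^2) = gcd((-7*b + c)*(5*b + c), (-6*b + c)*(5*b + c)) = 5*b + c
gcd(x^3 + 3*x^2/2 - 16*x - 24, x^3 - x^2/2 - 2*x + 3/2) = x + 3/2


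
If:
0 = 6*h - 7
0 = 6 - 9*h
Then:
No Solution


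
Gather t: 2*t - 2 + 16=2*t + 14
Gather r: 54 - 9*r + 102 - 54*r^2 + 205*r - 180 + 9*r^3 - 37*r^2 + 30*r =9*r^3 - 91*r^2 + 226*r - 24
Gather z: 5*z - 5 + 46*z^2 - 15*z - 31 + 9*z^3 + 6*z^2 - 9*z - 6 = 9*z^3 + 52*z^2 - 19*z - 42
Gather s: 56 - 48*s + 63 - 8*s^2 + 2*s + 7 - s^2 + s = -9*s^2 - 45*s + 126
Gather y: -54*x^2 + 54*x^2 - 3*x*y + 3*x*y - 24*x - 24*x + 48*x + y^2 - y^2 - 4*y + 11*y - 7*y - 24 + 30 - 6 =0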